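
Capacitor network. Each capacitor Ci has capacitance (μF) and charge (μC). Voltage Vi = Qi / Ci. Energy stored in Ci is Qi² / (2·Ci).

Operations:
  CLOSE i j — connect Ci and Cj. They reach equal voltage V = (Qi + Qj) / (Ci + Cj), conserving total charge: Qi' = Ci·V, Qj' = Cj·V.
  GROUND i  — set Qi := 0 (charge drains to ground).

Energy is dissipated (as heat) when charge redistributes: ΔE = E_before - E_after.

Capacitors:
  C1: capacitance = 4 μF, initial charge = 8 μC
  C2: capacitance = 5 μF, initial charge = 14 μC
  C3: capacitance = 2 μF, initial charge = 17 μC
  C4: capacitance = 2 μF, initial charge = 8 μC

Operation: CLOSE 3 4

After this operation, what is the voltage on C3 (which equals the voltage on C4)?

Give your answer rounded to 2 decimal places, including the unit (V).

Answer: 6.25 V

Derivation:
Initial: C1(4μF, Q=8μC, V=2.00V), C2(5μF, Q=14μC, V=2.80V), C3(2μF, Q=17μC, V=8.50V), C4(2μF, Q=8μC, V=4.00V)
Op 1: CLOSE 3-4: Q_total=25.00, C_total=4.00, V=6.25; Q3=12.50, Q4=12.50; dissipated=10.125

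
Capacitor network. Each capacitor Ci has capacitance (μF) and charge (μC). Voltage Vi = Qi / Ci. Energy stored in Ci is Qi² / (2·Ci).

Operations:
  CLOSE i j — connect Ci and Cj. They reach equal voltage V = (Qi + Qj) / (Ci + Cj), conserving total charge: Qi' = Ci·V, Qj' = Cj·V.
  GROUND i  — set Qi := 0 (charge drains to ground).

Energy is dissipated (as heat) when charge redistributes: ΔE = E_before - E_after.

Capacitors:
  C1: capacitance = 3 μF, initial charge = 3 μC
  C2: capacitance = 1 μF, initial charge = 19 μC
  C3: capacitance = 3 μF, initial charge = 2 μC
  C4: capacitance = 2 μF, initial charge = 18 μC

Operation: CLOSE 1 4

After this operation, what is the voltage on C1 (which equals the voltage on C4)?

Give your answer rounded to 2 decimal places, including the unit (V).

Answer: 4.20 V

Derivation:
Initial: C1(3μF, Q=3μC, V=1.00V), C2(1μF, Q=19μC, V=19.00V), C3(3μF, Q=2μC, V=0.67V), C4(2μF, Q=18μC, V=9.00V)
Op 1: CLOSE 1-4: Q_total=21.00, C_total=5.00, V=4.20; Q1=12.60, Q4=8.40; dissipated=38.400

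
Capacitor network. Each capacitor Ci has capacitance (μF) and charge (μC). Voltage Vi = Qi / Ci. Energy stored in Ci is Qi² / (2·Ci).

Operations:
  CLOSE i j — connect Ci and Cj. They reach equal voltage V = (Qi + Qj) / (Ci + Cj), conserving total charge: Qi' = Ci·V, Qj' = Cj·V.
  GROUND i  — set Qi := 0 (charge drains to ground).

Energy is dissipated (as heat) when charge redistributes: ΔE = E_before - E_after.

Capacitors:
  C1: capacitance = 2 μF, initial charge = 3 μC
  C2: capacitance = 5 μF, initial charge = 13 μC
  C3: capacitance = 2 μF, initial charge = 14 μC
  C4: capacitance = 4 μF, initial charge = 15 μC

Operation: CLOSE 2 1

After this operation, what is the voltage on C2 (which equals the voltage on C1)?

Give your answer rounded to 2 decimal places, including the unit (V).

Answer: 2.29 V

Derivation:
Initial: C1(2μF, Q=3μC, V=1.50V), C2(5μF, Q=13μC, V=2.60V), C3(2μF, Q=14μC, V=7.00V), C4(4μF, Q=15μC, V=3.75V)
Op 1: CLOSE 2-1: Q_total=16.00, C_total=7.00, V=2.29; Q2=11.43, Q1=4.57; dissipated=0.864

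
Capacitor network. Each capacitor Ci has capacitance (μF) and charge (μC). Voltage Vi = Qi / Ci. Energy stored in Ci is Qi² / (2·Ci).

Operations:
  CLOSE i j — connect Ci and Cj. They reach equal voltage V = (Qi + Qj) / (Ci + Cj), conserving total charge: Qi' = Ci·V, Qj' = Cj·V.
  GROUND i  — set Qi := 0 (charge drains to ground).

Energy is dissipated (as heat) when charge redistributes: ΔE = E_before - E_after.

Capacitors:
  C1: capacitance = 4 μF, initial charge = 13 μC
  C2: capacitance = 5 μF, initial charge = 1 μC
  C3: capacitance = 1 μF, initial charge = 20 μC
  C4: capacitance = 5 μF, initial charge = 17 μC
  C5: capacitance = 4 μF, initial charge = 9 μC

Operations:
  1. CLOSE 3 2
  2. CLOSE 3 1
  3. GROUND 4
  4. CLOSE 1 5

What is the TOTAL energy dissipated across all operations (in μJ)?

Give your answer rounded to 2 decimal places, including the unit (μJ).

Answer: 193.38 μJ

Derivation:
Initial: C1(4μF, Q=13μC, V=3.25V), C2(5μF, Q=1μC, V=0.20V), C3(1μF, Q=20μC, V=20.00V), C4(5μF, Q=17μC, V=3.40V), C5(4μF, Q=9μC, V=2.25V)
Op 1: CLOSE 3-2: Q_total=21.00, C_total=6.00, V=3.50; Q3=3.50, Q2=17.50; dissipated=163.350
Op 2: CLOSE 3-1: Q_total=16.50, C_total=5.00, V=3.30; Q3=3.30, Q1=13.20; dissipated=0.025
Op 3: GROUND 4: Q4=0; energy lost=28.900
Op 4: CLOSE 1-5: Q_total=22.20, C_total=8.00, V=2.77; Q1=11.10, Q5=11.10; dissipated=1.103
Total dissipated: 193.377 μJ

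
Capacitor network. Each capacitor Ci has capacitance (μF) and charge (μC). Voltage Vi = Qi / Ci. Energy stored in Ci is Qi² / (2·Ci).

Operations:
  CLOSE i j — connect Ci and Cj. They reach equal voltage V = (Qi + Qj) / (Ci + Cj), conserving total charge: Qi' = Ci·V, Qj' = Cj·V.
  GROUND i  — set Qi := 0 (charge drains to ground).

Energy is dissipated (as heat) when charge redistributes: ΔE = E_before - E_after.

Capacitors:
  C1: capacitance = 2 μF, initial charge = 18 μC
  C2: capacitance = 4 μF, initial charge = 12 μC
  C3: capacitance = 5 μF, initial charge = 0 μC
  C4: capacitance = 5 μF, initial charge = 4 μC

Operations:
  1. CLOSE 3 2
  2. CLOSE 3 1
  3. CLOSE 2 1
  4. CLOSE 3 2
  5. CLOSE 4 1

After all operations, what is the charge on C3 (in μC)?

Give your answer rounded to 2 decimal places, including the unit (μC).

Initial: C1(2μF, Q=18μC, V=9.00V), C2(4μF, Q=12μC, V=3.00V), C3(5μF, Q=0μC, V=0.00V), C4(5μF, Q=4μC, V=0.80V)
Op 1: CLOSE 3-2: Q_total=12.00, C_total=9.00, V=1.33; Q3=6.67, Q2=5.33; dissipated=10.000
Op 2: CLOSE 3-1: Q_total=24.67, C_total=7.00, V=3.52; Q3=17.62, Q1=7.05; dissipated=41.984
Op 3: CLOSE 2-1: Q_total=12.38, C_total=6.00, V=2.06; Q2=8.25, Q1=4.13; dissipated=3.199
Op 4: CLOSE 3-2: Q_total=25.87, C_total=9.00, V=2.87; Q3=14.37, Q2=11.50; dissipated=2.369
Op 5: CLOSE 4-1: Q_total=8.13, C_total=7.00, V=1.16; Q4=5.80, Q1=2.32; dissipated=1.140
Final charges: Q1=2.32, Q2=11.50, Q3=14.37, Q4=5.80

Answer: 14.37 μC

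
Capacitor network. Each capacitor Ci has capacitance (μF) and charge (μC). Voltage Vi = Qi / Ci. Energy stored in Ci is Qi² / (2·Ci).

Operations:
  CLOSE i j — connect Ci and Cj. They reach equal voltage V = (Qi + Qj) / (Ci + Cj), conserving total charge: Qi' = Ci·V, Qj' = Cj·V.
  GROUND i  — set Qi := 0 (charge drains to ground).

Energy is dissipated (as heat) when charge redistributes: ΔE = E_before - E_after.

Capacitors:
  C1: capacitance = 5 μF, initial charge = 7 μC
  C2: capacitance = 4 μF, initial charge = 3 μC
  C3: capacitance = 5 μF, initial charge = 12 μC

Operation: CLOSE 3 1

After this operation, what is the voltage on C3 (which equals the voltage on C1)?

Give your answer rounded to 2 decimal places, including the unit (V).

Initial: C1(5μF, Q=7μC, V=1.40V), C2(4μF, Q=3μC, V=0.75V), C3(5μF, Q=12μC, V=2.40V)
Op 1: CLOSE 3-1: Q_total=19.00, C_total=10.00, V=1.90; Q3=9.50, Q1=9.50; dissipated=1.250

Answer: 1.90 V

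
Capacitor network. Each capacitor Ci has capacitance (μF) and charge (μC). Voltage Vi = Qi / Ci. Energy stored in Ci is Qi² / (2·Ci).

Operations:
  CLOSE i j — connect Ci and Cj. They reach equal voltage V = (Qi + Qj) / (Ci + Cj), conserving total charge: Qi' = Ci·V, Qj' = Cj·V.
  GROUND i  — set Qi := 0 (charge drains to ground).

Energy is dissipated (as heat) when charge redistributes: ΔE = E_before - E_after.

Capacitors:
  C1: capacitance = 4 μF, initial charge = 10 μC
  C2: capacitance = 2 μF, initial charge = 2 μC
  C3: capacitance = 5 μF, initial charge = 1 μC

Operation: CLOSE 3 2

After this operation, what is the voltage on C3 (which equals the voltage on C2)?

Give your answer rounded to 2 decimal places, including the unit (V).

Initial: C1(4μF, Q=10μC, V=2.50V), C2(2μF, Q=2μC, V=1.00V), C3(5μF, Q=1μC, V=0.20V)
Op 1: CLOSE 3-2: Q_total=3.00, C_total=7.00, V=0.43; Q3=2.14, Q2=0.86; dissipated=0.457

Answer: 0.43 V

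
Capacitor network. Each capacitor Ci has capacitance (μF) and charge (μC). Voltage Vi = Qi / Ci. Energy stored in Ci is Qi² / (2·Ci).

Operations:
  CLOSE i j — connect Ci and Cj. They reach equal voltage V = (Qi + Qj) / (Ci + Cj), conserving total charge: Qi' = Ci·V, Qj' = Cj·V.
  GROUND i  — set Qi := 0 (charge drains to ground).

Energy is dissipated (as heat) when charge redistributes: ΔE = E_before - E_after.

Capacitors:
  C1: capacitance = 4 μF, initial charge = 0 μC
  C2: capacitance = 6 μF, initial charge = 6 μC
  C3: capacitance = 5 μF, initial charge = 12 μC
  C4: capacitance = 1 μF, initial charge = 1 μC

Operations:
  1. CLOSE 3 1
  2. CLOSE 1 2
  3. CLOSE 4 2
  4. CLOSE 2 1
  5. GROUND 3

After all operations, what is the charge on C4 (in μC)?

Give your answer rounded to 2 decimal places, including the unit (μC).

Initial: C1(4μF, Q=0μC, V=0.00V), C2(6μF, Q=6μC, V=1.00V), C3(5μF, Q=12μC, V=2.40V), C4(1μF, Q=1μC, V=1.00V)
Op 1: CLOSE 3-1: Q_total=12.00, C_total=9.00, V=1.33; Q3=6.67, Q1=5.33; dissipated=6.400
Op 2: CLOSE 1-2: Q_total=11.33, C_total=10.00, V=1.13; Q1=4.53, Q2=6.80; dissipated=0.133
Op 3: CLOSE 4-2: Q_total=7.80, C_total=7.00, V=1.11; Q4=1.11, Q2=6.69; dissipated=0.008
Op 4: CLOSE 2-1: Q_total=11.22, C_total=10.00, V=1.12; Q2=6.73, Q1=4.49; dissipated=0.000
Op 5: GROUND 3: Q3=0; energy lost=4.444
Final charges: Q1=4.49, Q2=6.73, Q3=0.00, Q4=1.11

Answer: 1.11 μC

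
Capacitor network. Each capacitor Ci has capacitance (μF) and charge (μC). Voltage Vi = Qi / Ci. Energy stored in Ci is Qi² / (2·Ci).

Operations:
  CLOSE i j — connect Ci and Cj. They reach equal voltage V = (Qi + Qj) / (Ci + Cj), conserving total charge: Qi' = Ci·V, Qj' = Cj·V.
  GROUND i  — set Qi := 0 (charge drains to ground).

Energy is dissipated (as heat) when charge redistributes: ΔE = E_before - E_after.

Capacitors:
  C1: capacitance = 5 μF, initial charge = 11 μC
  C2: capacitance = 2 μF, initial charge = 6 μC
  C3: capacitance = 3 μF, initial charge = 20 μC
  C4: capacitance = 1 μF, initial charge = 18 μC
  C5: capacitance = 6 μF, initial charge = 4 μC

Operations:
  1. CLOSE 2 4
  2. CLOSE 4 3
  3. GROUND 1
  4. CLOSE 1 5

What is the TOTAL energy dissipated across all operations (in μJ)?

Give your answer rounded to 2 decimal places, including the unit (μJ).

Initial: C1(5μF, Q=11μC, V=2.20V), C2(2μF, Q=6μC, V=3.00V), C3(3μF, Q=20μC, V=6.67V), C4(1μF, Q=18μC, V=18.00V), C5(6μF, Q=4μC, V=0.67V)
Op 1: CLOSE 2-4: Q_total=24.00, C_total=3.00, V=8.00; Q2=16.00, Q4=8.00; dissipated=75.000
Op 2: CLOSE 4-3: Q_total=28.00, C_total=4.00, V=7.00; Q4=7.00, Q3=21.00; dissipated=0.667
Op 3: GROUND 1: Q1=0; energy lost=12.100
Op 4: CLOSE 1-5: Q_total=4.00, C_total=11.00, V=0.36; Q1=1.82, Q5=2.18; dissipated=0.606
Total dissipated: 88.373 μJ

Answer: 88.37 μJ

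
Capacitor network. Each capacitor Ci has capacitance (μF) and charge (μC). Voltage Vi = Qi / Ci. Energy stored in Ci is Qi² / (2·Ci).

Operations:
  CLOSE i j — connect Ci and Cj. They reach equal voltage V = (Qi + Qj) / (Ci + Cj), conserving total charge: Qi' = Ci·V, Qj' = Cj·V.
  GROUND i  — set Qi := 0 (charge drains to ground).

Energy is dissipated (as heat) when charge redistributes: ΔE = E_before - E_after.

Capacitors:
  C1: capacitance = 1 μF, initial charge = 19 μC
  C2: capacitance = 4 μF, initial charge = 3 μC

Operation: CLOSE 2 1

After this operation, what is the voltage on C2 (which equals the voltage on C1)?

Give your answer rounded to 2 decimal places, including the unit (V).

Initial: C1(1μF, Q=19μC, V=19.00V), C2(4μF, Q=3μC, V=0.75V)
Op 1: CLOSE 2-1: Q_total=22.00, C_total=5.00, V=4.40; Q2=17.60, Q1=4.40; dissipated=133.225

Answer: 4.40 V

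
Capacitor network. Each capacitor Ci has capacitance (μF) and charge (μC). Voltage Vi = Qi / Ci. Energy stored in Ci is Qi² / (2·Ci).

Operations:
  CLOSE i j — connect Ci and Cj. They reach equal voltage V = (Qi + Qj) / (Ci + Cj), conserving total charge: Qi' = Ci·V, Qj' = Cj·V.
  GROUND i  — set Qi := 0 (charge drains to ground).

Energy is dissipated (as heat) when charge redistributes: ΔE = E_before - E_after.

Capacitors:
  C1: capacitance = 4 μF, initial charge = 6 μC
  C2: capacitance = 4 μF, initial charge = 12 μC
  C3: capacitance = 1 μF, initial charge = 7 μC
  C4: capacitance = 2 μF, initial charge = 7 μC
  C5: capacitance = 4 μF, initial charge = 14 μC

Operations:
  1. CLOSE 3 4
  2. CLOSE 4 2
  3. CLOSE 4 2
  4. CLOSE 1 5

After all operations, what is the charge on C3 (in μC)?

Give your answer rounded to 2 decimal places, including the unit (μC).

Initial: C1(4μF, Q=6μC, V=1.50V), C2(4μF, Q=12μC, V=3.00V), C3(1μF, Q=7μC, V=7.00V), C4(2μF, Q=7μC, V=3.50V), C5(4μF, Q=14μC, V=3.50V)
Op 1: CLOSE 3-4: Q_total=14.00, C_total=3.00, V=4.67; Q3=4.67, Q4=9.33; dissipated=4.083
Op 2: CLOSE 4-2: Q_total=21.33, C_total=6.00, V=3.56; Q4=7.11, Q2=14.22; dissipated=1.852
Op 3: CLOSE 4-2: Q_total=21.33, C_total=6.00, V=3.56; Q4=7.11, Q2=14.22; dissipated=0.000
Op 4: CLOSE 1-5: Q_total=20.00, C_total=8.00, V=2.50; Q1=10.00, Q5=10.00; dissipated=4.000
Final charges: Q1=10.00, Q2=14.22, Q3=4.67, Q4=7.11, Q5=10.00

Answer: 4.67 μC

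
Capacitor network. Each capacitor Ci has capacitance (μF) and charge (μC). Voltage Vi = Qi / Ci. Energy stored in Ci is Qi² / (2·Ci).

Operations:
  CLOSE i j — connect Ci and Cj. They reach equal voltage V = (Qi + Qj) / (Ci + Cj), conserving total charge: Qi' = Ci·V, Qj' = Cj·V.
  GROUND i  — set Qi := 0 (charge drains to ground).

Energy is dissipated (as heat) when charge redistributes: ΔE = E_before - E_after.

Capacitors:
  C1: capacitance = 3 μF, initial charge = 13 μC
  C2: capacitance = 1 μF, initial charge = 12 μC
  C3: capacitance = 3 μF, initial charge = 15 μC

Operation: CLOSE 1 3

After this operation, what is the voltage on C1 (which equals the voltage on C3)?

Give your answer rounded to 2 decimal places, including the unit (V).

Answer: 4.67 V

Derivation:
Initial: C1(3μF, Q=13μC, V=4.33V), C2(1μF, Q=12μC, V=12.00V), C3(3μF, Q=15μC, V=5.00V)
Op 1: CLOSE 1-3: Q_total=28.00, C_total=6.00, V=4.67; Q1=14.00, Q3=14.00; dissipated=0.333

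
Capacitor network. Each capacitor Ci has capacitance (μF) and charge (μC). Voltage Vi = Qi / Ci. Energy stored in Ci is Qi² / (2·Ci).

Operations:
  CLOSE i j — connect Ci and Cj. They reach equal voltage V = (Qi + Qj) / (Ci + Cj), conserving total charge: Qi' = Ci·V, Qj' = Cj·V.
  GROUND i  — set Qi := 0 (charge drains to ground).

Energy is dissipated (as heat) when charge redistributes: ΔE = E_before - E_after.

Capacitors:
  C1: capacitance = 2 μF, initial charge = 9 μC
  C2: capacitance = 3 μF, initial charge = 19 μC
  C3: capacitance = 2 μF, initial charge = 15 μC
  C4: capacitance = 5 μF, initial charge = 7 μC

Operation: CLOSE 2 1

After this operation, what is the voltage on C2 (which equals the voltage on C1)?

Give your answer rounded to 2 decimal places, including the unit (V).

Initial: C1(2μF, Q=9μC, V=4.50V), C2(3μF, Q=19μC, V=6.33V), C3(2μF, Q=15μC, V=7.50V), C4(5μF, Q=7μC, V=1.40V)
Op 1: CLOSE 2-1: Q_total=28.00, C_total=5.00, V=5.60; Q2=16.80, Q1=11.20; dissipated=2.017

Answer: 5.60 V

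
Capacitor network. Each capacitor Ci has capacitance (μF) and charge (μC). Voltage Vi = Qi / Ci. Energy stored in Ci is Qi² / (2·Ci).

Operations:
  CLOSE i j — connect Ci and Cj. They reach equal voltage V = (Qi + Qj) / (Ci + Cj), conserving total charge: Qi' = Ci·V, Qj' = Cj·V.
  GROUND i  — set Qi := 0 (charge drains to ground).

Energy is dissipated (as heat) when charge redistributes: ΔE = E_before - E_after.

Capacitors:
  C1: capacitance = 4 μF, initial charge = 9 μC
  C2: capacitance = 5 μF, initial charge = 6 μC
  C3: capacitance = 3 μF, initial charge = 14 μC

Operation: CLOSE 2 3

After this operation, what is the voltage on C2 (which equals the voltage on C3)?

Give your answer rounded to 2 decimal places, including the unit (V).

Answer: 2.50 V

Derivation:
Initial: C1(4μF, Q=9μC, V=2.25V), C2(5μF, Q=6μC, V=1.20V), C3(3μF, Q=14μC, V=4.67V)
Op 1: CLOSE 2-3: Q_total=20.00, C_total=8.00, V=2.50; Q2=12.50, Q3=7.50; dissipated=11.267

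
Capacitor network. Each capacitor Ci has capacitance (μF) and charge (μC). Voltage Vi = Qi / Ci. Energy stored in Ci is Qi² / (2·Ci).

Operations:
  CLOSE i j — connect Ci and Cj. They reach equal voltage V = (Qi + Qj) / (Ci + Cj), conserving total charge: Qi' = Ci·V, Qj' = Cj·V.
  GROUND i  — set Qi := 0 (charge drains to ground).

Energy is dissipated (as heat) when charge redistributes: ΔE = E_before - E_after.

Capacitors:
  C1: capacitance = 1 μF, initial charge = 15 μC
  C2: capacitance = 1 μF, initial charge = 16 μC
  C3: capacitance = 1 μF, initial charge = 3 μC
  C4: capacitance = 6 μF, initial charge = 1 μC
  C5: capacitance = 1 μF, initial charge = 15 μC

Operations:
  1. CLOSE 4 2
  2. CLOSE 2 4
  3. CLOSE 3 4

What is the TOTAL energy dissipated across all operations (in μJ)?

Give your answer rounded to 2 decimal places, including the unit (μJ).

Answer: 107.58 μJ

Derivation:
Initial: C1(1μF, Q=15μC, V=15.00V), C2(1μF, Q=16μC, V=16.00V), C3(1μF, Q=3μC, V=3.00V), C4(6μF, Q=1μC, V=0.17V), C5(1μF, Q=15μC, V=15.00V)
Op 1: CLOSE 4-2: Q_total=17.00, C_total=7.00, V=2.43; Q4=14.57, Q2=2.43; dissipated=107.440
Op 2: CLOSE 2-4: Q_total=17.00, C_total=7.00, V=2.43; Q2=2.43, Q4=14.57; dissipated=0.000
Op 3: CLOSE 3-4: Q_total=17.57, C_total=7.00, V=2.51; Q3=2.51, Q4=15.06; dissipated=0.140
Total dissipated: 107.580 μJ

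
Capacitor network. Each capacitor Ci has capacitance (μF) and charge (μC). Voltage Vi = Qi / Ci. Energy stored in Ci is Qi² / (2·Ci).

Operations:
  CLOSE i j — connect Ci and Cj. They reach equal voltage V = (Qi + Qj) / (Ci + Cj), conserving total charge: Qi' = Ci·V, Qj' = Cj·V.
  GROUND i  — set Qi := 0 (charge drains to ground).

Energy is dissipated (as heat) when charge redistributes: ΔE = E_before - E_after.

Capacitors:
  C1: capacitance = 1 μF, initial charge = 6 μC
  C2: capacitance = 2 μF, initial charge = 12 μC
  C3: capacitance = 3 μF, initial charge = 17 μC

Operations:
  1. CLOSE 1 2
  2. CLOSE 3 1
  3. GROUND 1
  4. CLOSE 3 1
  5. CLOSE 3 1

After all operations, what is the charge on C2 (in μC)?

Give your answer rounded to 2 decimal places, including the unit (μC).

Answer: 12.00 μC

Derivation:
Initial: C1(1μF, Q=6μC, V=6.00V), C2(2μF, Q=12μC, V=6.00V), C3(3μF, Q=17μC, V=5.67V)
Op 1: CLOSE 1-2: Q_total=18.00, C_total=3.00, V=6.00; Q1=6.00, Q2=12.00; dissipated=0.000
Op 2: CLOSE 3-1: Q_total=23.00, C_total=4.00, V=5.75; Q3=17.25, Q1=5.75; dissipated=0.042
Op 3: GROUND 1: Q1=0; energy lost=16.531
Op 4: CLOSE 3-1: Q_total=17.25, C_total=4.00, V=4.31; Q3=12.94, Q1=4.31; dissipated=12.398
Op 5: CLOSE 3-1: Q_total=17.25, C_total=4.00, V=4.31; Q3=12.94, Q1=4.31; dissipated=0.000
Final charges: Q1=4.31, Q2=12.00, Q3=12.94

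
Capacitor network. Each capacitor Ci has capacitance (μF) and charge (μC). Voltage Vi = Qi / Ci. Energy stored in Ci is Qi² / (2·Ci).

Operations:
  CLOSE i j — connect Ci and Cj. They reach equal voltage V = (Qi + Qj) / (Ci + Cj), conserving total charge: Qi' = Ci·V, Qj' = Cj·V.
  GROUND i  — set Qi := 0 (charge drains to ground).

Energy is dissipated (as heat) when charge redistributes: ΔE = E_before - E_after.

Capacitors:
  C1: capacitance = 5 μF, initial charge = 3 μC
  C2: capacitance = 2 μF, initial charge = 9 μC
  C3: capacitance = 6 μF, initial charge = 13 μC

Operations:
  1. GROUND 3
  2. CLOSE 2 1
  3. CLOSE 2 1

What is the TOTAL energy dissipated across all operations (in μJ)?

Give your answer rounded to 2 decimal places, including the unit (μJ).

Answer: 24.95 μJ

Derivation:
Initial: C1(5μF, Q=3μC, V=0.60V), C2(2μF, Q=9μC, V=4.50V), C3(6μF, Q=13μC, V=2.17V)
Op 1: GROUND 3: Q3=0; energy lost=14.083
Op 2: CLOSE 2-1: Q_total=12.00, C_total=7.00, V=1.71; Q2=3.43, Q1=8.57; dissipated=10.864
Op 3: CLOSE 2-1: Q_total=12.00, C_total=7.00, V=1.71; Q2=3.43, Q1=8.57; dissipated=0.000
Total dissipated: 24.948 μJ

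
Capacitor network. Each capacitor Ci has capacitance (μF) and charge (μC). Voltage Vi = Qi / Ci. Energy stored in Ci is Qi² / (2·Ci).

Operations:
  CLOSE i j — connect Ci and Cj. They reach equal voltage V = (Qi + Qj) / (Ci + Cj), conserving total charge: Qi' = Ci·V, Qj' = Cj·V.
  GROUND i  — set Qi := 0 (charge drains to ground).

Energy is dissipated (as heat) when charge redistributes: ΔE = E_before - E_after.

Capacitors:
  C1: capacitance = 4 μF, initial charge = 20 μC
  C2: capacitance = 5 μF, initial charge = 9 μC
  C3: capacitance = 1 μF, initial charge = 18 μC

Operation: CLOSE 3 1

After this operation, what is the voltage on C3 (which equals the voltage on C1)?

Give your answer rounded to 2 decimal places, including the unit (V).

Initial: C1(4μF, Q=20μC, V=5.00V), C2(5μF, Q=9μC, V=1.80V), C3(1μF, Q=18μC, V=18.00V)
Op 1: CLOSE 3-1: Q_total=38.00, C_total=5.00, V=7.60; Q3=7.60, Q1=30.40; dissipated=67.600

Answer: 7.60 V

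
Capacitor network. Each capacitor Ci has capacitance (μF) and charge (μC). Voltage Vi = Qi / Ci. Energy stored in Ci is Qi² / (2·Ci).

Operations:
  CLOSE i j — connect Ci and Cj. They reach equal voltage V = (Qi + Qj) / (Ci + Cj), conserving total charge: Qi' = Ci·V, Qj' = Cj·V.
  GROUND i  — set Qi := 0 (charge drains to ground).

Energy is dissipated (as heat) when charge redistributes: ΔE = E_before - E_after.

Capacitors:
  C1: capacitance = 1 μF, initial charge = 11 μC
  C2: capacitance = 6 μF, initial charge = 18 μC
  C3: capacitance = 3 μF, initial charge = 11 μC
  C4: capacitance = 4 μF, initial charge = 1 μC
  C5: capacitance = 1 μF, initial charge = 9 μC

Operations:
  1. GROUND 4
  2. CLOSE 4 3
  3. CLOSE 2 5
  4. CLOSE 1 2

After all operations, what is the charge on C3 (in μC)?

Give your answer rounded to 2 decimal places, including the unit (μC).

Initial: C1(1μF, Q=11μC, V=11.00V), C2(6μF, Q=18μC, V=3.00V), C3(3μF, Q=11μC, V=3.67V), C4(4μF, Q=1μC, V=0.25V), C5(1μF, Q=9μC, V=9.00V)
Op 1: GROUND 4: Q4=0; energy lost=0.125
Op 2: CLOSE 4-3: Q_total=11.00, C_total=7.00, V=1.57; Q4=6.29, Q3=4.71; dissipated=11.524
Op 3: CLOSE 2-5: Q_total=27.00, C_total=7.00, V=3.86; Q2=23.14, Q5=3.86; dissipated=15.429
Op 4: CLOSE 1-2: Q_total=34.14, C_total=7.00, V=4.88; Q1=4.88, Q2=29.27; dissipated=21.866
Final charges: Q1=4.88, Q2=29.27, Q3=4.71, Q4=6.29, Q5=3.86

Answer: 4.71 μC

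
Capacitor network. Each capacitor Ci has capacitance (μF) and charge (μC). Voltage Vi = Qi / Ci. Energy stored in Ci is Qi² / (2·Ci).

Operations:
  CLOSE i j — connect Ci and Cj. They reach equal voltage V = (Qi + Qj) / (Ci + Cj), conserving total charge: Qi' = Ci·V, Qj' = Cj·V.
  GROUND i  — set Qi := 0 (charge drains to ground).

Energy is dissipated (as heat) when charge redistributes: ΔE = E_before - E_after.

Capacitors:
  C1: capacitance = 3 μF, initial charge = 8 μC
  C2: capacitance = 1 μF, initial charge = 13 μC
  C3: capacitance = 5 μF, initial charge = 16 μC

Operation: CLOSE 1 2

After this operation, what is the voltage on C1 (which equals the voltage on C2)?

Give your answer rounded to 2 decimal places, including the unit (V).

Answer: 5.25 V

Derivation:
Initial: C1(3μF, Q=8μC, V=2.67V), C2(1μF, Q=13μC, V=13.00V), C3(5μF, Q=16μC, V=3.20V)
Op 1: CLOSE 1-2: Q_total=21.00, C_total=4.00, V=5.25; Q1=15.75, Q2=5.25; dissipated=40.042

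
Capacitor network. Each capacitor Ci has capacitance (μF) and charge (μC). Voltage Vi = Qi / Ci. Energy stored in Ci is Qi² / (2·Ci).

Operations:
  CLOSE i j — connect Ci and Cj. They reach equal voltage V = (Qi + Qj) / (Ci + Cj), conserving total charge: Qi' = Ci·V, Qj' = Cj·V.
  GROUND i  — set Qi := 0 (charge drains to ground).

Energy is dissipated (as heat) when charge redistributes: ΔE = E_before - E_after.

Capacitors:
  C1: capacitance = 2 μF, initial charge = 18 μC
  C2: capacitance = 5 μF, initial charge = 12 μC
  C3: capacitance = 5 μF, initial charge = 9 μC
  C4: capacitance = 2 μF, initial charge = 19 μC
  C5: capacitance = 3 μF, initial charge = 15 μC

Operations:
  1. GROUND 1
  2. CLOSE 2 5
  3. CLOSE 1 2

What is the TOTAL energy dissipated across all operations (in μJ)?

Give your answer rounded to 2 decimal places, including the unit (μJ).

Answer: 95.47 μJ

Derivation:
Initial: C1(2μF, Q=18μC, V=9.00V), C2(5μF, Q=12μC, V=2.40V), C3(5μF, Q=9μC, V=1.80V), C4(2μF, Q=19μC, V=9.50V), C5(3μF, Q=15μC, V=5.00V)
Op 1: GROUND 1: Q1=0; energy lost=81.000
Op 2: CLOSE 2-5: Q_total=27.00, C_total=8.00, V=3.38; Q2=16.88, Q5=10.12; dissipated=6.338
Op 3: CLOSE 1-2: Q_total=16.88, C_total=7.00, V=2.41; Q1=4.82, Q2=12.05; dissipated=8.136
Total dissipated: 95.474 μJ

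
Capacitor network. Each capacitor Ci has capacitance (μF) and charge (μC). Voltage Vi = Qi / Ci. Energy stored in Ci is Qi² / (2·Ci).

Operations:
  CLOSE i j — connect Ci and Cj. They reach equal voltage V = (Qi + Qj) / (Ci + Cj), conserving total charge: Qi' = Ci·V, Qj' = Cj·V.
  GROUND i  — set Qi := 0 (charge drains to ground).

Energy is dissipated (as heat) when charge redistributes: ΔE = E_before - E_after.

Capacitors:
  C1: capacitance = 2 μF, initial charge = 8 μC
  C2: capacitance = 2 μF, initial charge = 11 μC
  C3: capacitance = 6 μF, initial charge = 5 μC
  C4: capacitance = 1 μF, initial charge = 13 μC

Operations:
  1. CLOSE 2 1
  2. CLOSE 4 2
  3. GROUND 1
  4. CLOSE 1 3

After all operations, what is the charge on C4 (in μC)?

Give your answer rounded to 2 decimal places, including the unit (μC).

Initial: C1(2μF, Q=8μC, V=4.00V), C2(2μF, Q=11μC, V=5.50V), C3(6μF, Q=5μC, V=0.83V), C4(1μF, Q=13μC, V=13.00V)
Op 1: CLOSE 2-1: Q_total=19.00, C_total=4.00, V=4.75; Q2=9.50, Q1=9.50; dissipated=1.125
Op 2: CLOSE 4-2: Q_total=22.50, C_total=3.00, V=7.50; Q4=7.50, Q2=15.00; dissipated=22.688
Op 3: GROUND 1: Q1=0; energy lost=22.562
Op 4: CLOSE 1-3: Q_total=5.00, C_total=8.00, V=0.62; Q1=1.25, Q3=3.75; dissipated=0.521
Final charges: Q1=1.25, Q2=15.00, Q3=3.75, Q4=7.50

Answer: 7.50 μC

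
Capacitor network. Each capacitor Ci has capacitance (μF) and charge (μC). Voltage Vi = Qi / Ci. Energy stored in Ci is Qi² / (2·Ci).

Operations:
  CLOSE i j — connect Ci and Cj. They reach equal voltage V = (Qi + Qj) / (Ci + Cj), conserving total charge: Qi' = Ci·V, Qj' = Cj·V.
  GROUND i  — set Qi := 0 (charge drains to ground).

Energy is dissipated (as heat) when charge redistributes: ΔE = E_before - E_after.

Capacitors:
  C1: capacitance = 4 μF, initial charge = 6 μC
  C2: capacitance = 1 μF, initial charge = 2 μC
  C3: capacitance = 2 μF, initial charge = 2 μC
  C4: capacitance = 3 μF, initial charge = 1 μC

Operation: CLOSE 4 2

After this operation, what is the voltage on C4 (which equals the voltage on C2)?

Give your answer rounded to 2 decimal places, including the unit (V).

Answer: 0.75 V

Derivation:
Initial: C1(4μF, Q=6μC, V=1.50V), C2(1μF, Q=2μC, V=2.00V), C3(2μF, Q=2μC, V=1.00V), C4(3μF, Q=1μC, V=0.33V)
Op 1: CLOSE 4-2: Q_total=3.00, C_total=4.00, V=0.75; Q4=2.25, Q2=0.75; dissipated=1.042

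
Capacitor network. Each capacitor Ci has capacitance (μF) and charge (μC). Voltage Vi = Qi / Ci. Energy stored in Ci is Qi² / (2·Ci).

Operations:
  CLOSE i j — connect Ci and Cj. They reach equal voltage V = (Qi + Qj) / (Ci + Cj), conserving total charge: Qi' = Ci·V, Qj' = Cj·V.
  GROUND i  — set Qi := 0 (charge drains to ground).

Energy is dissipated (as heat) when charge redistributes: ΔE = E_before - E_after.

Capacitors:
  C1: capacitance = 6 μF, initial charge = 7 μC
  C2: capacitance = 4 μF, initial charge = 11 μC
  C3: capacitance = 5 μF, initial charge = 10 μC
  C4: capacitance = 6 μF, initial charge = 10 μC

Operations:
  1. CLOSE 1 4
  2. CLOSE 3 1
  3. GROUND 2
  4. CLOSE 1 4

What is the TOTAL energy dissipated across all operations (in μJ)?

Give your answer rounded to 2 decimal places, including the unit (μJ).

Answer: 16.07 μJ

Derivation:
Initial: C1(6μF, Q=7μC, V=1.17V), C2(4μF, Q=11μC, V=2.75V), C3(5μF, Q=10μC, V=2.00V), C4(6μF, Q=10μC, V=1.67V)
Op 1: CLOSE 1-4: Q_total=17.00, C_total=12.00, V=1.42; Q1=8.50, Q4=8.50; dissipated=0.375
Op 2: CLOSE 3-1: Q_total=18.50, C_total=11.00, V=1.68; Q3=8.41, Q1=10.09; dissipated=0.464
Op 3: GROUND 2: Q2=0; energy lost=15.125
Op 4: CLOSE 1-4: Q_total=18.59, C_total=12.00, V=1.55; Q1=9.30, Q4=9.30; dissipated=0.105
Total dissipated: 16.069 μJ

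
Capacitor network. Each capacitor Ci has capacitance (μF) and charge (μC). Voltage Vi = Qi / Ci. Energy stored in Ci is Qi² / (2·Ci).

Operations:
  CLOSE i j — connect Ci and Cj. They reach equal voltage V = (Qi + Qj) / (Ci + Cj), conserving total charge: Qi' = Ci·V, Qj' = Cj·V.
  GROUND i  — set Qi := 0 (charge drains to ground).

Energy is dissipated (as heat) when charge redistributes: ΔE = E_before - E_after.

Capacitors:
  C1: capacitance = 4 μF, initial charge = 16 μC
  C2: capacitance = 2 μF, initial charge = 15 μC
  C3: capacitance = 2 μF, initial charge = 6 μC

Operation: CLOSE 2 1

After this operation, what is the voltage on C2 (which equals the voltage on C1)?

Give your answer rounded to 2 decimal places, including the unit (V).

Initial: C1(4μF, Q=16μC, V=4.00V), C2(2μF, Q=15μC, V=7.50V), C3(2μF, Q=6μC, V=3.00V)
Op 1: CLOSE 2-1: Q_total=31.00, C_total=6.00, V=5.17; Q2=10.33, Q1=20.67; dissipated=8.167

Answer: 5.17 V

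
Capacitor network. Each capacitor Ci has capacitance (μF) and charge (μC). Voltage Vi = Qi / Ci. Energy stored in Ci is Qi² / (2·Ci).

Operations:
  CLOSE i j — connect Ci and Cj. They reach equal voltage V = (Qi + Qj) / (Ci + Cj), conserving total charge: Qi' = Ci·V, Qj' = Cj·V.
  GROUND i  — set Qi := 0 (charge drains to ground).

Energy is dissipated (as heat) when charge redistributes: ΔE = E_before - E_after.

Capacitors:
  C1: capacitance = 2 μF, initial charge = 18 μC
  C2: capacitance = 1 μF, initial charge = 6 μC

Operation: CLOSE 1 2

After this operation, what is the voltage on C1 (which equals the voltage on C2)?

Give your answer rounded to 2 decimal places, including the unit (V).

Answer: 8.00 V

Derivation:
Initial: C1(2μF, Q=18μC, V=9.00V), C2(1μF, Q=6μC, V=6.00V)
Op 1: CLOSE 1-2: Q_total=24.00, C_total=3.00, V=8.00; Q1=16.00, Q2=8.00; dissipated=3.000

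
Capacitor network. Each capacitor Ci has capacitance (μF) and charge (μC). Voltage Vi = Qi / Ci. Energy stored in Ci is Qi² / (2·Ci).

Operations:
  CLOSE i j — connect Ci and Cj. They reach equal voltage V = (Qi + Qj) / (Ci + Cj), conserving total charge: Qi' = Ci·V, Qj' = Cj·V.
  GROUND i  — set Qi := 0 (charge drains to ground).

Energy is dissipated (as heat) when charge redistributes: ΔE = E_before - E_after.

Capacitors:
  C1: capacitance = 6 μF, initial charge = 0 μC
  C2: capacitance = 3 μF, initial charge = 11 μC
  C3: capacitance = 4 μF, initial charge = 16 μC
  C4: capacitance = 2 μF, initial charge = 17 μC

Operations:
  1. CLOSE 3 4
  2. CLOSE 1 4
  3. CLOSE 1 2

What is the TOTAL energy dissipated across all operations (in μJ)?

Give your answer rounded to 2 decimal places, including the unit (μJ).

Answer: 41.44 μJ

Derivation:
Initial: C1(6μF, Q=0μC, V=0.00V), C2(3μF, Q=11μC, V=3.67V), C3(4μF, Q=16μC, V=4.00V), C4(2μF, Q=17μC, V=8.50V)
Op 1: CLOSE 3-4: Q_total=33.00, C_total=6.00, V=5.50; Q3=22.00, Q4=11.00; dissipated=13.500
Op 2: CLOSE 1-4: Q_total=11.00, C_total=8.00, V=1.38; Q1=8.25, Q4=2.75; dissipated=22.688
Op 3: CLOSE 1-2: Q_total=19.25, C_total=9.00, V=2.14; Q1=12.83, Q2=6.42; dissipated=5.252
Total dissipated: 41.439 μJ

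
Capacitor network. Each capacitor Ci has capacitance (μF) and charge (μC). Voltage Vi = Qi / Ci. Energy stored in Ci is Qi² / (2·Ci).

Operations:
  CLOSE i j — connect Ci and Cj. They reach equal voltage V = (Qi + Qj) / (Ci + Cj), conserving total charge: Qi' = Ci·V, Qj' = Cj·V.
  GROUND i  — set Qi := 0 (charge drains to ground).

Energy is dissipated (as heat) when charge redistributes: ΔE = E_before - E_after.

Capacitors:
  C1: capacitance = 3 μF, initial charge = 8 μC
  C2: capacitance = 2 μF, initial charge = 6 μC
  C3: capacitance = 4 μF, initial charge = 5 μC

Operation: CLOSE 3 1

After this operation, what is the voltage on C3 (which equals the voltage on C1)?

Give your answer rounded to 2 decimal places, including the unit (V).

Initial: C1(3μF, Q=8μC, V=2.67V), C2(2μF, Q=6μC, V=3.00V), C3(4μF, Q=5μC, V=1.25V)
Op 1: CLOSE 3-1: Q_total=13.00, C_total=7.00, V=1.86; Q3=7.43, Q1=5.57; dissipated=1.720

Answer: 1.86 V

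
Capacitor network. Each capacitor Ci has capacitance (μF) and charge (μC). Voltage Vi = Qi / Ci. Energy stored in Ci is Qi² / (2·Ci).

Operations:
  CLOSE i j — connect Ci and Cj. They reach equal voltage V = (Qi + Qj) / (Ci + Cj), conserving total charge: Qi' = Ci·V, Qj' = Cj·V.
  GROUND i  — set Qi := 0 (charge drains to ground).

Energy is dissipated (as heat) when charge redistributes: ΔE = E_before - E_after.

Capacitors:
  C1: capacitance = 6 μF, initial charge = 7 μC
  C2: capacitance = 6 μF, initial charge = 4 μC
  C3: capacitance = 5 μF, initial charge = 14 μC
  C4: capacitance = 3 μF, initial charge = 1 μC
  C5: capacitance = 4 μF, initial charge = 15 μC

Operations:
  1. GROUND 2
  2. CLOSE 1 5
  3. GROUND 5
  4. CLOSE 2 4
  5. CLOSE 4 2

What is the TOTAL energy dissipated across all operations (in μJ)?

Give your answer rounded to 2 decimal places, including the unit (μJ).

Answer: 19.13 μJ

Derivation:
Initial: C1(6μF, Q=7μC, V=1.17V), C2(6μF, Q=4μC, V=0.67V), C3(5μF, Q=14μC, V=2.80V), C4(3μF, Q=1μC, V=0.33V), C5(4μF, Q=15μC, V=3.75V)
Op 1: GROUND 2: Q2=0; energy lost=1.333
Op 2: CLOSE 1-5: Q_total=22.00, C_total=10.00, V=2.20; Q1=13.20, Q5=8.80; dissipated=8.008
Op 3: GROUND 5: Q5=0; energy lost=9.680
Op 4: CLOSE 2-4: Q_total=1.00, C_total=9.00, V=0.11; Q2=0.67, Q4=0.33; dissipated=0.111
Op 5: CLOSE 4-2: Q_total=1.00, C_total=9.00, V=0.11; Q4=0.33, Q2=0.67; dissipated=0.000
Total dissipated: 19.133 μJ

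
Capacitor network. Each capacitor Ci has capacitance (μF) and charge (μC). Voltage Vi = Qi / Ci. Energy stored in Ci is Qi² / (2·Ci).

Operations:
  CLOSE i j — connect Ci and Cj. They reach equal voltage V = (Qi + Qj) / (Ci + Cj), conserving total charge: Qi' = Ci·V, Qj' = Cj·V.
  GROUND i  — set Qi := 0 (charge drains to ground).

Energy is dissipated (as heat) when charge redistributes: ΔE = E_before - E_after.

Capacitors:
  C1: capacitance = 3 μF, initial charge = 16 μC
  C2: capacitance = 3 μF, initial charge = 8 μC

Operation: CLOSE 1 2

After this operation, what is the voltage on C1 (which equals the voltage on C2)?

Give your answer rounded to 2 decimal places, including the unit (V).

Initial: C1(3μF, Q=16μC, V=5.33V), C2(3μF, Q=8μC, V=2.67V)
Op 1: CLOSE 1-2: Q_total=24.00, C_total=6.00, V=4.00; Q1=12.00, Q2=12.00; dissipated=5.333

Answer: 4.00 V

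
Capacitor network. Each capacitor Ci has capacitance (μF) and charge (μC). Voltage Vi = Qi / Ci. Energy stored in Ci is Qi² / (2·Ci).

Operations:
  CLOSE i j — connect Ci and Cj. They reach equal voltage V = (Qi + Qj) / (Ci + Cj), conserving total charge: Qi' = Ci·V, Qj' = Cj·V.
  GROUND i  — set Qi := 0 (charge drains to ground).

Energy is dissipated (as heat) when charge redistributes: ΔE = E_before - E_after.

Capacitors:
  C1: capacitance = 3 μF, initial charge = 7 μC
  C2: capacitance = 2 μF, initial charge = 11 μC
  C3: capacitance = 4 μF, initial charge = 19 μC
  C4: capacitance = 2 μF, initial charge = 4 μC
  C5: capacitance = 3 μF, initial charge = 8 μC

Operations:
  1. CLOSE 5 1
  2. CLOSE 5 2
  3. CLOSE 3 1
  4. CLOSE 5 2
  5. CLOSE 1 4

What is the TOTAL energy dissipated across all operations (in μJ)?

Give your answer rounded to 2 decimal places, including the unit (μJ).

Answer: 11.74 μJ

Derivation:
Initial: C1(3μF, Q=7μC, V=2.33V), C2(2μF, Q=11μC, V=5.50V), C3(4μF, Q=19μC, V=4.75V), C4(2μF, Q=4μC, V=2.00V), C5(3μF, Q=8μC, V=2.67V)
Op 1: CLOSE 5-1: Q_total=15.00, C_total=6.00, V=2.50; Q5=7.50, Q1=7.50; dissipated=0.083
Op 2: CLOSE 5-2: Q_total=18.50, C_total=5.00, V=3.70; Q5=11.10, Q2=7.40; dissipated=5.400
Op 3: CLOSE 3-1: Q_total=26.50, C_total=7.00, V=3.79; Q3=15.14, Q1=11.36; dissipated=4.339
Op 4: CLOSE 5-2: Q_total=18.50, C_total=5.00, V=3.70; Q5=11.10, Q2=7.40; dissipated=0.000
Op 5: CLOSE 1-4: Q_total=15.36, C_total=5.00, V=3.07; Q1=9.21, Q4=6.14; dissipated=1.913
Total dissipated: 11.736 μJ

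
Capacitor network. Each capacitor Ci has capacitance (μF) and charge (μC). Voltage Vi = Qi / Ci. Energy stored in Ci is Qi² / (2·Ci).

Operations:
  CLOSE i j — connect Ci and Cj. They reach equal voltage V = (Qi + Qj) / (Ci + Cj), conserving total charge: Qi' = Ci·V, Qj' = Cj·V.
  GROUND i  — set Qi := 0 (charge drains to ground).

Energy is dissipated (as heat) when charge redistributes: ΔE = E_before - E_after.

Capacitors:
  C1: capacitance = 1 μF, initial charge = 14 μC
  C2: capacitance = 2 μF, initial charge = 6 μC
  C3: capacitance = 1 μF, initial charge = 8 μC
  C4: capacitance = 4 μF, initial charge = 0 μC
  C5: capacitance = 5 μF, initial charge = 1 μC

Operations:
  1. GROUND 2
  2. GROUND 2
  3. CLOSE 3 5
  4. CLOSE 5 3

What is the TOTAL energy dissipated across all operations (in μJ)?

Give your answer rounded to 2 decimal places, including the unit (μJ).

Initial: C1(1μF, Q=14μC, V=14.00V), C2(2μF, Q=6μC, V=3.00V), C3(1μF, Q=8μC, V=8.00V), C4(4μF, Q=0μC, V=0.00V), C5(5μF, Q=1μC, V=0.20V)
Op 1: GROUND 2: Q2=0; energy lost=9.000
Op 2: GROUND 2: Q2=0; energy lost=0.000
Op 3: CLOSE 3-5: Q_total=9.00, C_total=6.00, V=1.50; Q3=1.50, Q5=7.50; dissipated=25.350
Op 4: CLOSE 5-3: Q_total=9.00, C_total=6.00, V=1.50; Q5=7.50, Q3=1.50; dissipated=0.000
Total dissipated: 34.350 μJ

Answer: 34.35 μJ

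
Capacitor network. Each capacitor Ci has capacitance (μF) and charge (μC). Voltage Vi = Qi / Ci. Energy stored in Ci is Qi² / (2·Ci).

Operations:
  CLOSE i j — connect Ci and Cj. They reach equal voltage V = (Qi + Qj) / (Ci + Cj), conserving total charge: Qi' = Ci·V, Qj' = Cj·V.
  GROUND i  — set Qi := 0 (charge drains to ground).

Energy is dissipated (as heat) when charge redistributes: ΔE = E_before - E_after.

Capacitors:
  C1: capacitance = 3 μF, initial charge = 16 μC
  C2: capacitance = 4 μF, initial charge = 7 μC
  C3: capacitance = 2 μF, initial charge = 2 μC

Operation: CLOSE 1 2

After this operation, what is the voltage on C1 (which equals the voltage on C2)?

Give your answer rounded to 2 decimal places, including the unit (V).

Answer: 3.29 V

Derivation:
Initial: C1(3μF, Q=16μC, V=5.33V), C2(4μF, Q=7μC, V=1.75V), C3(2μF, Q=2μC, V=1.00V)
Op 1: CLOSE 1-2: Q_total=23.00, C_total=7.00, V=3.29; Q1=9.86, Q2=13.14; dissipated=11.006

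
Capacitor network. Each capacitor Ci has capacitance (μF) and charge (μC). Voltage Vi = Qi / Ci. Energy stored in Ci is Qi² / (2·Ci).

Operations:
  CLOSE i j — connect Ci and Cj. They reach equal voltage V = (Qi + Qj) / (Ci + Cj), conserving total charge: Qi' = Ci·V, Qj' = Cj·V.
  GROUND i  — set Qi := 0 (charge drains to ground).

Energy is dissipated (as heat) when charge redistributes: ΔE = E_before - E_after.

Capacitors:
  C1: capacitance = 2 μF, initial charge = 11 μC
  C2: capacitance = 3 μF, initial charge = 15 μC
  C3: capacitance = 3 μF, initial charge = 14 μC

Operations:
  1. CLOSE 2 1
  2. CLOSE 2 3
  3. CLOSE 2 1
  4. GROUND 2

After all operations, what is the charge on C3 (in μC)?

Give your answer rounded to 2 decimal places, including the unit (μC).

Answer: 14.80 μC

Derivation:
Initial: C1(2μF, Q=11μC, V=5.50V), C2(3μF, Q=15μC, V=5.00V), C3(3μF, Q=14μC, V=4.67V)
Op 1: CLOSE 2-1: Q_total=26.00, C_total=5.00, V=5.20; Q2=15.60, Q1=10.40; dissipated=0.150
Op 2: CLOSE 2-3: Q_total=29.60, C_total=6.00, V=4.93; Q2=14.80, Q3=14.80; dissipated=0.213
Op 3: CLOSE 2-1: Q_total=25.20, C_total=5.00, V=5.04; Q2=15.12, Q1=10.08; dissipated=0.043
Op 4: GROUND 2: Q2=0; energy lost=38.102
Final charges: Q1=10.08, Q2=0.00, Q3=14.80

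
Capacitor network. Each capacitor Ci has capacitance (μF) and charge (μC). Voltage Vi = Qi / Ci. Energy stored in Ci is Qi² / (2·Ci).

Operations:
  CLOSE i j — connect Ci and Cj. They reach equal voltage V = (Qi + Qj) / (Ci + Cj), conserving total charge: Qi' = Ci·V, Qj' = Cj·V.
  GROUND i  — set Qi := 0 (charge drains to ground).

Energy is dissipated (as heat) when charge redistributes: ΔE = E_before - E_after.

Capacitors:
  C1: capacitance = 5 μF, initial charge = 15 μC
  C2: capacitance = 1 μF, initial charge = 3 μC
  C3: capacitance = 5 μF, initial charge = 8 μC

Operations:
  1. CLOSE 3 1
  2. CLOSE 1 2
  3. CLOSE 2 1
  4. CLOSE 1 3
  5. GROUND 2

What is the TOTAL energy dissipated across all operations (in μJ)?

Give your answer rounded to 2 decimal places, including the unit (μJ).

Answer: 5.59 μJ

Derivation:
Initial: C1(5μF, Q=15μC, V=3.00V), C2(1μF, Q=3μC, V=3.00V), C3(5μF, Q=8μC, V=1.60V)
Op 1: CLOSE 3-1: Q_total=23.00, C_total=10.00, V=2.30; Q3=11.50, Q1=11.50; dissipated=2.450
Op 2: CLOSE 1-2: Q_total=14.50, C_total=6.00, V=2.42; Q1=12.08, Q2=2.42; dissipated=0.204
Op 3: CLOSE 2-1: Q_total=14.50, C_total=6.00, V=2.42; Q2=2.42, Q1=12.08; dissipated=0.000
Op 4: CLOSE 1-3: Q_total=23.58, C_total=10.00, V=2.36; Q1=11.79, Q3=11.79; dissipated=0.017
Op 5: GROUND 2: Q2=0; energy lost=2.920
Total dissipated: 5.591 μJ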